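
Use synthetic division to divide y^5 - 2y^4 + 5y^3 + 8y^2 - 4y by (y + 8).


Synthetic division with c = -8. Coefficients: 1, -2, 5, 8, -4, 0
Bring down 1.
  1 * -8 = -8; -8 - 2 = -10
  -10 * -8 = 80; 80 + 5 = 85
  85 * -8 = -680; -680 + 8 = -672
  -672 * -8 = 5376; 5376 - 4 = 5372
  5372 * -8 = -42976; -42976 + 0 = -42976
Quotient: y^4 - 10y^3 + 85y^2 - 672y + 5372, Remainder: -42976


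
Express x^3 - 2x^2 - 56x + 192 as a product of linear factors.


Try integer roots (divisors of 192). x=-8: p(-8)=0.
Divide out (x + 8): quotient is x^2 - 10x + 24.
Factor the quadratic: (x - 6)(x - 4)
Result: (x + 8)(x - 6)(x - 4)


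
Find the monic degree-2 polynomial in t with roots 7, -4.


p(t) = (t - 7)(t + 4)
Expand: t^2 - 3t - 28


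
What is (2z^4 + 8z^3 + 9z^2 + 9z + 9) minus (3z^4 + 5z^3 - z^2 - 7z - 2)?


Distribute the minus sign:
  (2z^4 + 8z^3 + 9z^2 + 9z + 9)
- (3z^4 + 5z^3 - z^2 - 7z - 2)
Negate second polynomial: -3z^4 - 5z^3 + z^2 + 7z + 2
Add: -z^4 + 3z^3 + 10z^2 + 16z + 11


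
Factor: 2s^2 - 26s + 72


Roots satisfy r1 + r2 = -b/a = 13 and r1*r2 = c/a = 36.
So r1 = 4, r2 = 9.
2s^2 - 26s + 72 = 2(s - r1)(s - r2) = 2(s - 4)(s - 9)


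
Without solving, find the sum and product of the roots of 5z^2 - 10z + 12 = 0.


For az^2+bz+c=0: sum = -b/a, product = c/a.
a=5, b=-10, c=12
Sum = -(-10)/5 = 2
Product = (12)/5 = 12/5


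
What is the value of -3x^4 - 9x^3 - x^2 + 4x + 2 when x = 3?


Using direct substitution:
  -3 * (3)^4 = -243
  -9 * (3)^3 = -243
  -1 * (3)^2 = -9
  4 * (3)^1 = 12
  constant: 2
Sum = -243 - 243 - 9 + 12 + 2 = -481


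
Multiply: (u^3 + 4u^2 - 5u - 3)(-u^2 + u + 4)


Distribute each term of the first polynomial:
  (u^3)(-u^2 + u + 4) = -u^5 + u^4 + 4u^3
  (4u^2)(-u^2 + u + 4) = -4u^4 + 4u^3 + 16u^2
  (-5u)(-u^2 + u + 4) = 5u^3 - 5u^2 - 20u
  (-3)(-u^2 + u + 4) = 3u^2 - 3u - 12
Sum: -u^5 - 3u^4 + 13u^3 + 14u^2 - 23u - 12


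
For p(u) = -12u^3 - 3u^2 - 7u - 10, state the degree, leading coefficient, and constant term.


Highest power of u is 3, with coefficient -12. Constant term is -10.
Degree = 3, leading coefficient = -12, constant term = -10


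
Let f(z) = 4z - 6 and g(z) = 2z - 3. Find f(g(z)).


Substitute g(z) into f:
f(g(z)) = 4*(2z - 3) + (-6)
Expand and combine: 8z - 18


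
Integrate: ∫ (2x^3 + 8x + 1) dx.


Reverse power rule on each term:
  ∫ 2x^3 dx = (1/2)x^4
  ∫ 8x dx = 4x^2
  ∫ 1 dx = x
F(x) = (1/2)x^4 + 4x^2 + x + C


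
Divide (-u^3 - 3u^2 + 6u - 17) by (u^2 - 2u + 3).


(-u^3 - 3u^2 + 6u - 17) / (u^2 - 2u + 3)
Step 1: -u * (u^2 - 2u + 3) = -u^3 + 2u^2 - 3u; subtract.
Step 2: -5 * (u^2 - 2u + 3) = -5u^2 + 10u - 15; subtract.
Quotient: -u - 5, Remainder: -u - 2


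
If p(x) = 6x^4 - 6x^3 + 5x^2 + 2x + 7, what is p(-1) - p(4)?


p(-1) = 22
p(4) = 1247
p(-1) - p(4) = 22 - 1247 = -1225


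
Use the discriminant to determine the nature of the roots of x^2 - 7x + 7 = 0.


D = b^2 - 4ac = (-7)^2 - 4(1)(7) = 49 - 28 = 21
Since D > 0: two distinct irrational roots


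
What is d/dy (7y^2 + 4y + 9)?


Apply the power rule term by term:
  d/dy(7y^2) = 14y
  d/dy(4y) = 4
  d/dy(9) = 0
p'(y) = 14y + 4


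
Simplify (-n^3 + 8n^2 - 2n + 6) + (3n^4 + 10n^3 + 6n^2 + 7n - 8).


Align terms by degree and add:
  -n^3 + 8n^2 - 2n + 6
+ 3n^4 + 10n^3 + 6n^2 + 7n - 8
= 3n^4 + 9n^3 + 14n^2 + 5n - 2


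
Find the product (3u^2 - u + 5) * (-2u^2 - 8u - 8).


Distribute each term of the first polynomial:
  (3u^2)(-2u^2 - 8u - 8) = -6u^4 - 24u^3 - 24u^2
  (-u)(-2u^2 - 8u - 8) = 2u^3 + 8u^2 + 8u
  (5)(-2u^2 - 8u - 8) = -10u^2 - 40u - 40
Sum: -6u^4 - 22u^3 - 26u^2 - 32u - 40


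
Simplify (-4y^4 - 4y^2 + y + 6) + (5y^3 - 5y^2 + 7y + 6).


Align terms by degree and add:
  -4y^4 - 4y^2 + y + 6
+ 5y^3 - 5y^2 + 7y + 6
= -4y^4 + 5y^3 - 9y^2 + 8y + 12


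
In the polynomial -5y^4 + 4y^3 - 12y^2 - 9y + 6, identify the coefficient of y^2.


Read off the coefficient of y^2: -12


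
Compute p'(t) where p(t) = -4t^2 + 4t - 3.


Apply the power rule term by term:
  d/dt(-4t^2) = -8t
  d/dt(4t) = 4
  d/dt(-3) = 0
p'(t) = -8t + 4


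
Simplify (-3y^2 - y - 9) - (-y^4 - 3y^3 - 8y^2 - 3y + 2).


Distribute the minus sign:
  (-3y^2 - y - 9)
- (-y^4 - 3y^3 - 8y^2 - 3y + 2)
Negate second polynomial: y^4 + 3y^3 + 8y^2 + 3y - 2
Add: y^4 + 3y^3 + 5y^2 + 2y - 11


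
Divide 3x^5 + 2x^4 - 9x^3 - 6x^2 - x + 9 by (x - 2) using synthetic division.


Synthetic division with c = 2. Coefficients: 3, 2, -9, -6, -1, 9
Bring down 3.
  3 * 2 = 6; 6 + 2 = 8
  8 * 2 = 16; 16 - 9 = 7
  7 * 2 = 14; 14 - 6 = 8
  8 * 2 = 16; 16 - 1 = 15
  15 * 2 = 30; 30 + 9 = 39
Quotient: 3x^4 + 8x^3 + 7x^2 + 8x + 15, Remainder: 39


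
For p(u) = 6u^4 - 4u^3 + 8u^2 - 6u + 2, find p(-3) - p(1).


p(-3) = 686
p(1) = 6
p(-3) - p(1) = 686 - 6 = 680


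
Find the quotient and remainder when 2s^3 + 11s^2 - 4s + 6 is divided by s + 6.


(2s^3 + 11s^2 - 4s + 6) / (s + 6)
Step 1: 2s^2 * (s + 6) = 2s^3 + 12s^2; subtract.
Step 2: -s * (s + 6) = -s^2 - 6s; subtract.
Step 3: 2 * (s + 6) = 2s + 12; subtract.
Quotient: 2s^2 - s + 2, Remainder: -6


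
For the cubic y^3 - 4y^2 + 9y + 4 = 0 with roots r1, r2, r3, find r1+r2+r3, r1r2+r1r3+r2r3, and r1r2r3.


Monic cubic y^3+by^2+cy+d=0: sum=-b, pairwise sum=c, product=-d.
b=-4, c=9, d=4
r1+r2+r3 = 4
r1r2+r1r3+r2r3 = 9
r1r2r3 = -4


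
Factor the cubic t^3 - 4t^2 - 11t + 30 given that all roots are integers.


Try integer roots (divisors of 30). t=-3: p(-3)=0.
Divide out (t + 3): quotient is t^2 - 7t + 10.
Factor the quadratic: (t - 5)(t - 2)
Result: (t + 3)(t - 5)(t - 2)


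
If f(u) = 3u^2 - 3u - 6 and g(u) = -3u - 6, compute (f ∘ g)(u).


Substitute g(u) into f:
f(g(u)) = 3*(-3u - 6)^2 + (-3)*(-3u - 6) + (-6)
(-3u - 6)^2 = 9u^2 + 36u + 36
Expand and combine: 27u^2 + 117u + 120


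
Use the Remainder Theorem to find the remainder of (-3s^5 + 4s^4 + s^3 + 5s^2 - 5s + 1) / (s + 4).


By the Remainder Theorem, the remainder equals p(-4):
  -3*(-4)^5 = 3072
  4*(-4)^4 = 1024
  1*(-4)^3 = -64
  5*(-4)^2 = 80
  -5*(-4)^1 = 20
  constant: 1
Sum: 3072 + 1024 - 64 + 80 + 20 + 1 = 4133


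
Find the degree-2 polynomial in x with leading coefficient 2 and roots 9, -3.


p(x) = 2(x - 9)(x + 3)
Expand: 2x^2 - 12x - 54


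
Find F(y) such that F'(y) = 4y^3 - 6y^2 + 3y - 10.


Reverse power rule on each term:
  ∫ 4y^3 dy = y^4
  ∫ -6y^2 dy = -2y^3
  ∫ 3y dy = (3/2)y^2
  ∫ -10 dy = -10y
F(y) = y^4 - 2y^3 + (3/2)y^2 - 10y + C


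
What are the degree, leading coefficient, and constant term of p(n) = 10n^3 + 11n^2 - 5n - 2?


Highest power of n is 3, with coefficient 10. Constant term is -2.
Degree = 3, leading coefficient = 10, constant term = -2


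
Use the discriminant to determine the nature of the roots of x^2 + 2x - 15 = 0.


D = b^2 - 4ac = (2)^2 - 4(1)(-15) = 4 + 60 = 64
Since D > 0: two distinct rational roots


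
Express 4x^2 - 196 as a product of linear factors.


Roots satisfy r1 + r2 = -b/a = 0 and r1*r2 = c/a = -49.
So r1 = 7, r2 = -7.
4x^2 - 196 = 4(x - r1)(x - r2) = 4(x - 7)(x + 7)


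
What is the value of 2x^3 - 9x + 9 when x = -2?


Using direct substitution:
  2 * (-2)^3 = -16
  0 * (-2)^2 = 0
  -9 * (-2)^1 = 18
  constant: 9
Sum = -16 + 0 + 18 + 9 = 11


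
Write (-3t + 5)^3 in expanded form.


Expand (-3t + 5)^3 by repeated multiplication:
  (-3t + 5)^2 = 9t^2 - 30t + 25
= -27t^3 + 135t^2 - 225t + 125


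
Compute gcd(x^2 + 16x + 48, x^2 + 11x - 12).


Factor each:
  x^2 + 16x + 48 = (x + 12)(x + 4)
  x^2 + 11x - 12 = (x + 12)(x - 1)
Common monic factor: x + 12


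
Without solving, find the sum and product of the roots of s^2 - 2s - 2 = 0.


For as^2+bs+c=0: sum = -b/a, product = c/a.
a=1, b=-2, c=-2
Sum = -(-2)/1 = 2
Product = (-2)/1 = -2


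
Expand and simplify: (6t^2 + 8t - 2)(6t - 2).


Distribute each term of the first polynomial:
  (6t^2)(6t - 2) = 36t^3 - 12t^2
  (8t)(6t - 2) = 48t^2 - 16t
  (-2)(6t - 2) = -12t + 4
Sum: 36t^3 + 36t^2 - 28t + 4


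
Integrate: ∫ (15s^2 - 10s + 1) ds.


Reverse power rule on each term:
  ∫ 15s^2 ds = 5s^3
  ∫ -10s ds = -5s^2
  ∫ 1 ds = s
F(s) = 5s^3 - 5s^2 + s + C


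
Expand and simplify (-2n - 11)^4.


Expand (-2n - 11)^4 by repeated multiplication:
  (-2n - 11)^2 = 4n^2 + 44n + 121
  (-2n - 11)^3 = -8n^3 - 132n^2 - 726n - 1331
= 16n^4 + 352n^3 + 2904n^2 + 10648n + 14641


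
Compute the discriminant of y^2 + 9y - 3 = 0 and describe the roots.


D = b^2 - 4ac = (9)^2 - 4(1)(-3) = 81 + 12 = 93
Since D > 0: two distinct irrational roots


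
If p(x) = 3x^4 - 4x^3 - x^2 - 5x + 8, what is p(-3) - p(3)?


p(-3) = 365
p(3) = 119
p(-3) - p(3) = 365 - 119 = 246


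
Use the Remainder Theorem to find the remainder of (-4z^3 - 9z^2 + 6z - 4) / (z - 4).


By the Remainder Theorem, the remainder equals p(4):
  -4*(4)^3 = -256
  -9*(4)^2 = -144
  6*(4)^1 = 24
  constant: -4
Sum: -256 - 144 + 24 - 4 = -380


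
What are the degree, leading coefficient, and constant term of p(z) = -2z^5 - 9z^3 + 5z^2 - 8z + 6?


Highest power of z is 5, with coefficient -2. Constant term is 6.
Degree = 5, leading coefficient = -2, constant term = 6


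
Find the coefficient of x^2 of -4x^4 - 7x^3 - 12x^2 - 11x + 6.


Read off the coefficient of x^2: -12


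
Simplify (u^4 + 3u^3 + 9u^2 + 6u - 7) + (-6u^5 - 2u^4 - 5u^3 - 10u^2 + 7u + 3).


Align terms by degree and add:
  u^4 + 3u^3 + 9u^2 + 6u - 7
  -6u^5 - 2u^4 - 5u^3 - 10u^2 + 7u + 3
= -6u^5 - u^4 - 2u^3 - u^2 + 13u - 4


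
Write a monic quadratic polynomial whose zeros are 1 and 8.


p(y) = (y - 1)(y - 8)
Expand: y^2 - 9y + 8


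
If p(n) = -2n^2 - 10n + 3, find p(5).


Using direct substitution:
  -2 * (5)^2 = -50
  -10 * (5)^1 = -50
  constant: 3
Sum = -50 - 50 + 3 = -97


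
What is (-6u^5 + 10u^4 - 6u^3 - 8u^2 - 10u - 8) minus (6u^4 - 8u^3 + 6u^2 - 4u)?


Distribute the minus sign:
  (-6u^5 + 10u^4 - 6u^3 - 8u^2 - 10u - 8)
- (6u^4 - 8u^3 + 6u^2 - 4u)
Negate second polynomial: -6u^4 + 8u^3 - 6u^2 + 4u
Add: -6u^5 + 4u^4 + 2u^3 - 14u^2 - 6u - 8


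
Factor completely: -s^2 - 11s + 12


Roots satisfy r1 + r2 = -b/a = -11 and r1*r2 = c/a = -12.
So r1 = 1, r2 = -12.
-s^2 - 11s + 12 = -(s - r1)(s - r2) = -(s - 1)(s + 12)


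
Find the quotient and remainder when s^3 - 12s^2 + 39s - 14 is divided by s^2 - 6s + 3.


(s^3 - 12s^2 + 39s - 14) / (s^2 - 6s + 3)
Step 1: s * (s^2 - 6s + 3) = s^3 - 6s^2 + 3s; subtract.
Step 2: -6 * (s^2 - 6s + 3) = -6s^2 + 36s - 18; subtract.
Quotient: s - 6, Remainder: 4


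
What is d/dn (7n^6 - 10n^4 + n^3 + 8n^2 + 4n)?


Apply the power rule term by term:
  d/dn(7n^6) = 42n^5
  d/dn(-10n^4) = -40n^3
  d/dn(n^3) = 3n^2
  d/dn(8n^2) = 16n
  d/dn(4n) = 4
p'(n) = 42n^5 - 40n^3 + 3n^2 + 16n + 4


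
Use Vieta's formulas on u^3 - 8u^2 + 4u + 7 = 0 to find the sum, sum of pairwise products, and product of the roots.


Monic cubic u^3+bu^2+cu+d=0: sum=-b, pairwise sum=c, product=-d.
b=-8, c=4, d=7
r1+r2+r3 = 8
r1r2+r1r3+r2r3 = 4
r1r2r3 = -7


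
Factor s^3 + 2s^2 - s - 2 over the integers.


Try integer roots (divisors of -2). s=1: p(1)=0.
Divide out (s - 1): quotient is s^2 + 3s + 2.
Factor the quadratic: (s + 1)(s + 2)
Result: (s - 1)(s + 1)(s + 2)


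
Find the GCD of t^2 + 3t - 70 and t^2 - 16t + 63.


Factor each:
  t^2 + 3t - 70 = (t - 7)(t + 10)
  t^2 - 16t + 63 = (t - 7)(t - 9)
Common monic factor: t - 7


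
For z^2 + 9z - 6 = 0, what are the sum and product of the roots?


For az^2+bz+c=0: sum = -b/a, product = c/a.
a=1, b=9, c=-6
Sum = -(9)/1 = -9
Product = (-6)/1 = -6


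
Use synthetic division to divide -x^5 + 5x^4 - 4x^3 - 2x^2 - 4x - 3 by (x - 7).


Synthetic division with c = 7. Coefficients: -1, 5, -4, -2, -4, -3
Bring down -1.
  -1 * 7 = -7; -7 + 5 = -2
  -2 * 7 = -14; -14 - 4 = -18
  -18 * 7 = -126; -126 - 2 = -128
  -128 * 7 = -896; -896 - 4 = -900
  -900 * 7 = -6300; -6300 - 3 = -6303
Quotient: -x^4 - 2x^3 - 18x^2 - 128x - 900, Remainder: -6303


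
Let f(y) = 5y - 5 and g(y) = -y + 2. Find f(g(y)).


Substitute g(y) into f:
f(g(y)) = 5*(-y + 2) + (-5)
Expand and combine: -5y + 5


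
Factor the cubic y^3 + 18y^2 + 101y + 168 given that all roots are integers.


Try integer roots (divisors of 168). y=-7: p(-7)=0.
Divide out (y + 7): quotient is y^2 + 11y + 24.
Factor the quadratic: (y + 8)(y + 3)
Result: (y + 7)(y + 8)(y + 3)


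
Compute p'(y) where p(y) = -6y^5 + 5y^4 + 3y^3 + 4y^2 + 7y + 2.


Apply the power rule term by term:
  d/dy(-6y^5) = -30y^4
  d/dy(5y^4) = 20y^3
  d/dy(3y^3) = 9y^2
  d/dy(4y^2) = 8y
  d/dy(7y) = 7
  d/dy(2) = 0
p'(y) = -30y^4 + 20y^3 + 9y^2 + 8y + 7


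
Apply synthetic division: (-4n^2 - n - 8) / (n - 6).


Synthetic division with c = 6. Coefficients: -4, -1, -8
Bring down -4.
  -4 * 6 = -24; -24 - 1 = -25
  -25 * 6 = -150; -150 - 8 = -158
Quotient: -4n - 25, Remainder: -158


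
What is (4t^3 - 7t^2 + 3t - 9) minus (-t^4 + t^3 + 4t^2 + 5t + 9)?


Distribute the minus sign:
  (4t^3 - 7t^2 + 3t - 9)
- (-t^4 + t^3 + 4t^2 + 5t + 9)
Negate second polynomial: t^4 - t^3 - 4t^2 - 5t - 9
Add: t^4 + 3t^3 - 11t^2 - 2t - 18


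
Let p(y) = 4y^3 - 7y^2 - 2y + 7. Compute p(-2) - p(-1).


p(-2) = -49
p(-1) = -2
p(-2) - p(-1) = -49 + 2 = -47


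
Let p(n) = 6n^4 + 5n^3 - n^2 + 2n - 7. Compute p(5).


Using direct substitution:
  6 * (5)^4 = 3750
  5 * (5)^3 = 625
  -1 * (5)^2 = -25
  2 * (5)^1 = 10
  constant: -7
Sum = 3750 + 625 - 25 + 10 - 7 = 4353


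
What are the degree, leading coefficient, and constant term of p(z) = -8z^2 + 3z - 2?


Highest power of z is 2, with coefficient -8. Constant term is -2.
Degree = 2, leading coefficient = -8, constant term = -2


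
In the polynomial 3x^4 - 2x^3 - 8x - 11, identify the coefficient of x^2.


Read off the coefficient of x^2: 0


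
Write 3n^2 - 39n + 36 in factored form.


Roots satisfy r1 + r2 = -b/a = 13 and r1*r2 = c/a = 12.
So r1 = 1, r2 = 12.
3n^2 - 39n + 36 = 3(n - r1)(n - r2) = 3(n - 1)(n - 12)


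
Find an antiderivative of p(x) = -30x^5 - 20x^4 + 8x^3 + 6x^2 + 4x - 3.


Reverse power rule on each term:
  ∫ -30x^5 dx = -5x^6
  ∫ -20x^4 dx = -4x^5
  ∫ 8x^3 dx = 2x^4
  ∫ 6x^2 dx = 2x^3
  ∫ 4x dx = 2x^2
  ∫ -3 dx = -3x
F(x) = -5x^6 - 4x^5 + 2x^4 + 2x^3 + 2x^2 - 3x + C


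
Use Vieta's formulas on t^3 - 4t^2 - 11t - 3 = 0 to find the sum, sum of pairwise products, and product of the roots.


Monic cubic t^3+bt^2+ct+d=0: sum=-b, pairwise sum=c, product=-d.
b=-4, c=-11, d=-3
r1+r2+r3 = 4
r1r2+r1r3+r2r3 = -11
r1r2r3 = 3


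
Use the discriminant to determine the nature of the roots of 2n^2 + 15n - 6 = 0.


D = b^2 - 4ac = (15)^2 - 4(2)(-6) = 225 + 48 = 273
Since D > 0: two distinct irrational roots


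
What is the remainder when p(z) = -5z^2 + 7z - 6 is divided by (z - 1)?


By the Remainder Theorem, the remainder equals p(1):
  -5*(1)^2 = -5
  7*(1)^1 = 7
  constant: -6
Sum: -5 + 7 - 6 = -4


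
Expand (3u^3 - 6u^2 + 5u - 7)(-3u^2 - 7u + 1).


Distribute each term of the first polynomial:
  (3u^3)(-3u^2 - 7u + 1) = -9u^5 - 21u^4 + 3u^3
  (-6u^2)(-3u^2 - 7u + 1) = 18u^4 + 42u^3 - 6u^2
  (5u)(-3u^2 - 7u + 1) = -15u^3 - 35u^2 + 5u
  (-7)(-3u^2 - 7u + 1) = 21u^2 + 49u - 7
Sum: -9u^5 - 3u^4 + 30u^3 - 20u^2 + 54u - 7


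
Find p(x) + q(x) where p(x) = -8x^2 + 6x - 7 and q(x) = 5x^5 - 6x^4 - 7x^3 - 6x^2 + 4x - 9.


Align terms by degree and add:
  -8x^2 + 6x - 7
+ 5x^5 - 6x^4 - 7x^3 - 6x^2 + 4x - 9
= 5x^5 - 6x^4 - 7x^3 - 14x^2 + 10x - 16


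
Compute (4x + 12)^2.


Expand (4x + 12)^2 by repeated multiplication:
= 16x^2 + 96x + 144


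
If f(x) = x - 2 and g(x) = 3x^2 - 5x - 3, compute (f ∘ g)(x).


Substitute g(x) into f:
f(g(x)) = 1*(3x^2 - 5x - 3) + (-2)
Expand and combine: 3x^2 - 5x - 5


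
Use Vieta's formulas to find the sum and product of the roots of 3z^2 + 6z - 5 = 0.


For az^2+bz+c=0: sum = -b/a, product = c/a.
a=3, b=6, c=-5
Sum = -(6)/3 = -2
Product = (-5)/3 = -5/3


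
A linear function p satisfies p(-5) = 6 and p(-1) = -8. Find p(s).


p(s) = ms + b. Using p(-5)=6, p(-1)=-8:
m = (6 + 8)/(-5 + 1) = 14/-4 = -7/2
b = 6 - m*(-5) = 6 - 35/2 = -23/2
p(s) = -(7/2)s - (23/2)


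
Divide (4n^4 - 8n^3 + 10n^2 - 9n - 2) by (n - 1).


(4n^4 - 8n^3 + 10n^2 - 9n - 2) / (n - 1)
Step 1: 4n^3 * (n - 1) = 4n^4 - 4n^3; subtract.
Step 2: -4n^2 * (n - 1) = -4n^3 + 4n^2; subtract.
Step 3: 6n * (n - 1) = 6n^2 - 6n; subtract.
Step 4: -3 * (n - 1) = -3n + 3; subtract.
Quotient: 4n^3 - 4n^2 + 6n - 3, Remainder: -5


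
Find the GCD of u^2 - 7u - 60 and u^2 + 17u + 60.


Factor each:
  u^2 - 7u - 60 = (u + 5)(u - 12)
  u^2 + 17u + 60 = (u + 5)(u + 12)
Common monic factor: u + 5


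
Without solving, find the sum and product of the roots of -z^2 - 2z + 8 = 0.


For az^2+bz+c=0: sum = -b/a, product = c/a.
a=-1, b=-2, c=8
Sum = -(-2)/-1 = -2
Product = (8)/-1 = -8


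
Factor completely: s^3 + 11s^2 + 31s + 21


Try integer roots (divisors of 21). s=-1: p(-1)=0.
Divide out (s + 1): quotient is s^2 + 10s + 21.
Factor the quadratic: (s + 7)(s + 3)
Result: (s + 1)(s + 7)(s + 3)


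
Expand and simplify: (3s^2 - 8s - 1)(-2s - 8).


Distribute each term of the first polynomial:
  (3s^2)(-2s - 8) = -6s^3 - 24s^2
  (-8s)(-2s - 8) = 16s^2 + 64s
  (-1)(-2s - 8) = 2s + 8
Sum: -6s^3 - 8s^2 + 66s + 8


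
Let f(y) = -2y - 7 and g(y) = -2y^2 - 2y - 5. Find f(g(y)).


Substitute g(y) into f:
f(g(y)) = -2*(-2y^2 - 2y - 5) + (-7)
Expand and combine: 4y^2 + 4y + 3


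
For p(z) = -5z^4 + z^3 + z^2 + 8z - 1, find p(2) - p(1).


p(2) = -53
p(1) = 4
p(2) - p(1) = -53 - 4 = -57


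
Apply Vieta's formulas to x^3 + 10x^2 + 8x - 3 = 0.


Monic cubic x^3+bx^2+cx+d=0: sum=-b, pairwise sum=c, product=-d.
b=10, c=8, d=-3
r1+r2+r3 = -10
r1r2+r1r3+r2r3 = 8
r1r2r3 = 3


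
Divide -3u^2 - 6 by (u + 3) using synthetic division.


Synthetic division with c = -3. Coefficients: -3, 0, -6
Bring down -3.
  -3 * -3 = 9; 9 + 0 = 9
  9 * -3 = -27; -27 - 6 = -33
Quotient: -3u + 9, Remainder: -33


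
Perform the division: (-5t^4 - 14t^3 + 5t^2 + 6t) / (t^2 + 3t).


(-5t^4 - 14t^3 + 5t^2 + 6t) / (t^2 + 3t)
Step 1: -5t^2 * (t^2 + 3t) = -5t^4 - 15t^3; subtract.
Step 2: t * (t^2 + 3t) = t^3 + 3t^2; subtract.
Step 3: 2 * (t^2 + 3t) = 2t^2 + 6t; subtract.
Quotient: -5t^2 + t + 2, Remainder: 0


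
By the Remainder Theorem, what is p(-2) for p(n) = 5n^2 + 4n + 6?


By the Remainder Theorem, the remainder equals p(-2):
  5*(-2)^2 = 20
  4*(-2)^1 = -8
  constant: 6
Sum: 20 - 8 + 6 = 18


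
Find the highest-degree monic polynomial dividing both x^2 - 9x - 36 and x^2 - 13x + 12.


Factor each:
  x^2 - 9x - 36 = (x - 12)(x + 3)
  x^2 - 13x + 12 = (x - 12)(x - 1)
Common monic factor: x - 12


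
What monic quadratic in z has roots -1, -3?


p(z) = (z + 1)(z + 3)
Expand: z^2 + 4z + 3


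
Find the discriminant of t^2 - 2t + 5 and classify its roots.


D = b^2 - 4ac = (-2)^2 - 4(1)(5) = 4 - 20 = -16
Since D < 0: two complex conjugate roots (no real roots)


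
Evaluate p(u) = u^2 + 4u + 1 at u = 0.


Using direct substitution:
  1 * (0)^2 = 0
  4 * (0)^1 = 0
  constant: 1
Sum = 0 + 0 + 1 = 1


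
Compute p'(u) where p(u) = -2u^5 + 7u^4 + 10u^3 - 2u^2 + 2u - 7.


Apply the power rule term by term:
  d/du(-2u^5) = -10u^4
  d/du(7u^4) = 28u^3
  d/du(10u^3) = 30u^2
  d/du(-2u^2) = -4u
  d/du(2u) = 2
  d/du(-7) = 0
p'(u) = -10u^4 + 28u^3 + 30u^2 - 4u + 2


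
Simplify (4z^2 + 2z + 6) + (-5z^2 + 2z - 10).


Align terms by degree and add:
  4z^2 + 2z + 6
  -5z^2 + 2z - 10
= -z^2 + 4z - 4


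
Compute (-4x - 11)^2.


Expand (-4x - 11)^2 by repeated multiplication:
= 16x^2 + 88x + 121


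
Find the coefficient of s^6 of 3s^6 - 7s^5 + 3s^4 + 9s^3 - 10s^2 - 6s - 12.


Read off the coefficient of s^6: 3


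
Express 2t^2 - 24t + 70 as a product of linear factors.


Roots satisfy r1 + r2 = -b/a = 12 and r1*r2 = c/a = 35.
So r1 = 7, r2 = 5.
2t^2 - 24t + 70 = 2(t - r1)(t - r2) = 2(t - 7)(t - 5)


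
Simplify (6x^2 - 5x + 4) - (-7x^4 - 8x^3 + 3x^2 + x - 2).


Distribute the minus sign:
  (6x^2 - 5x + 4)
- (-7x^4 - 8x^3 + 3x^2 + x - 2)
Negate second polynomial: 7x^4 + 8x^3 - 3x^2 - x + 2
Add: 7x^4 + 8x^3 + 3x^2 - 6x + 6


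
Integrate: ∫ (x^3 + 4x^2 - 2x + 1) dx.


Reverse power rule on each term:
  ∫ x^3 dx = (1/4)x^4
  ∫ 4x^2 dx = (4/3)x^3
  ∫ -2x dx = -x^2
  ∫ 1 dx = x
F(x) = (1/4)x^4 + (4/3)x^3 - x^2 + x + C


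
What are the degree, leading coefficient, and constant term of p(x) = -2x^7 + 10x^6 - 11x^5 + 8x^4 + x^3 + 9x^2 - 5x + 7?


Highest power of x is 7, with coefficient -2. Constant term is 7.
Degree = 7, leading coefficient = -2, constant term = 7


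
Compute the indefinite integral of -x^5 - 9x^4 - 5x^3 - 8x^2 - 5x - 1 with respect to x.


Reverse power rule on each term:
  ∫ -x^5 dx = -(1/6)x^6
  ∫ -9x^4 dx = -(9/5)x^5
  ∫ -5x^3 dx = -(5/4)x^4
  ∫ -8x^2 dx = -(8/3)x^3
  ∫ -5x dx = -(5/2)x^2
  ∫ -1 dx = -x
F(x) = -(1/6)x^6 - (9/5)x^5 - (5/4)x^4 - (8/3)x^3 - (5/2)x^2 - x + C


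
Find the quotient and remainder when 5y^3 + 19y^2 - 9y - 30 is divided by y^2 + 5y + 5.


(5y^3 + 19y^2 - 9y - 30) / (y^2 + 5y + 5)
Step 1: 5y * (y^2 + 5y + 5) = 5y^3 + 25y^2 + 25y; subtract.
Step 2: -6 * (y^2 + 5y + 5) = -6y^2 - 30y - 30; subtract.
Quotient: 5y - 6, Remainder: -4y


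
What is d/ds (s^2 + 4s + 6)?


Apply the power rule term by term:
  d/ds(s^2) = 2s
  d/ds(4s) = 4
  d/ds(6) = 0
p'(s) = 2s + 4


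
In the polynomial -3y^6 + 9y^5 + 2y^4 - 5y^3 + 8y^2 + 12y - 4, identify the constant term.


Read off the constant term: -4


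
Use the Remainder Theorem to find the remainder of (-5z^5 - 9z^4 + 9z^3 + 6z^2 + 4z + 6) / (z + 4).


By the Remainder Theorem, the remainder equals p(-4):
  -5*(-4)^5 = 5120
  -9*(-4)^4 = -2304
  9*(-4)^3 = -576
  6*(-4)^2 = 96
  4*(-4)^1 = -16
  constant: 6
Sum: 5120 - 2304 - 576 + 96 - 16 + 6 = 2326


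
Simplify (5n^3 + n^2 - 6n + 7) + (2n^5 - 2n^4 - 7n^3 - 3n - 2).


Align terms by degree and add:
  5n^3 + n^2 - 6n + 7
+ 2n^5 - 2n^4 - 7n^3 - 3n - 2
= 2n^5 - 2n^4 - 2n^3 + n^2 - 9n + 5


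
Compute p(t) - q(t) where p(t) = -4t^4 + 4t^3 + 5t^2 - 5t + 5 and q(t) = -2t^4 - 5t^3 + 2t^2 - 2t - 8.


Distribute the minus sign:
  (-4t^4 + 4t^3 + 5t^2 - 5t + 5)
- (-2t^4 - 5t^3 + 2t^2 - 2t - 8)
Negate second polynomial: 2t^4 + 5t^3 - 2t^2 + 2t + 8
Add: -2t^4 + 9t^3 + 3t^2 - 3t + 13


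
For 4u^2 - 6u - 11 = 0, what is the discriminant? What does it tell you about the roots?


D = b^2 - 4ac = (-6)^2 - 4(4)(-11) = 36 + 176 = 212
Since D > 0: two distinct irrational roots


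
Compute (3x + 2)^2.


Expand (3x + 2)^2 by repeated multiplication:
= 9x^2 + 12x + 4


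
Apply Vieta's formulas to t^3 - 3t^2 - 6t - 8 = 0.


Monic cubic t^3+bt^2+ct+d=0: sum=-b, pairwise sum=c, product=-d.
b=-3, c=-6, d=-8
r1+r2+r3 = 3
r1r2+r1r3+r2r3 = -6
r1r2r3 = 8


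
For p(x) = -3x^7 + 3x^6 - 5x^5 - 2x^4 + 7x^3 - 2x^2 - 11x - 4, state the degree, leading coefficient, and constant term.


Highest power of x is 7, with coefficient -3. Constant term is -4.
Degree = 7, leading coefficient = -3, constant term = -4


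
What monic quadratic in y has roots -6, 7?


p(y) = (y + 6)(y - 7)
Expand: y^2 - y - 42


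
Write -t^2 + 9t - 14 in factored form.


Roots satisfy r1 + r2 = -b/a = 9 and r1*r2 = c/a = 14.
So r1 = 2, r2 = 7.
-t^2 + 9t - 14 = -(t - r1)(t - r2) = -(t - 2)(t - 7)


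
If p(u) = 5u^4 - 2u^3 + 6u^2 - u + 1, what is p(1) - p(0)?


p(1) = 9
p(0) = 1
p(1) - p(0) = 9 - 1 = 8


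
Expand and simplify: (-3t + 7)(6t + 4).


Distribute each term of the first polynomial:
  (-3t)(6t + 4) = -18t^2 - 12t
  (7)(6t + 4) = 42t + 28
Sum: -18t^2 + 30t + 28


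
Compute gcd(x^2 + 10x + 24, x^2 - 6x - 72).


Factor each:
  x^2 + 10x + 24 = (x + 6)(x + 4)
  x^2 - 6x - 72 = (x + 6)(x - 12)
Common monic factor: x + 6


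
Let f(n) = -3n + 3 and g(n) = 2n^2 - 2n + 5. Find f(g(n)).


Substitute g(n) into f:
f(g(n)) = -3*(2n^2 - 2n + 5) + 3
Expand and combine: -6n^2 + 6n - 12


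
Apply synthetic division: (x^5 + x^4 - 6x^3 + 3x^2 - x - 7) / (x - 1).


Synthetic division with c = 1. Coefficients: 1, 1, -6, 3, -1, -7
Bring down 1.
  1 * 1 = 1; 1 + 1 = 2
  2 * 1 = 2; 2 - 6 = -4
  -4 * 1 = -4; -4 + 3 = -1
  -1 * 1 = -1; -1 - 1 = -2
  -2 * 1 = -2; -2 - 7 = -9
Quotient: x^4 + 2x^3 - 4x^2 - x - 2, Remainder: -9


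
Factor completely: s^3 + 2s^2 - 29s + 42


Try integer roots (divisors of 42). s=3: p(3)=0.
Divide out (s - 3): quotient is s^2 + 5s - 14.
Factor the quadratic: (s + 7)(s - 2)
Result: (s - 3)(s + 7)(s - 2)


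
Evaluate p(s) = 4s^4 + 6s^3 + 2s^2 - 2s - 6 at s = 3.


Using direct substitution:
  4 * (3)^4 = 324
  6 * (3)^3 = 162
  2 * (3)^2 = 18
  -2 * (3)^1 = -6
  constant: -6
Sum = 324 + 162 + 18 - 6 - 6 = 492


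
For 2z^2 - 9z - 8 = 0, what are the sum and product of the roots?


For az^2+bz+c=0: sum = -b/a, product = c/a.
a=2, b=-9, c=-8
Sum = -(-9)/2 = 9/2
Product = (-8)/2 = -4


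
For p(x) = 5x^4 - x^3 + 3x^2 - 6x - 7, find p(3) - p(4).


p(3) = 380
p(4) = 1233
p(3) - p(4) = 380 - 1233 = -853


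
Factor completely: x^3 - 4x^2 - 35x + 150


Try integer roots (divisors of 150). x=5: p(5)=0.
Divide out (x - 5): quotient is x^2 + x - 30.
Factor the quadratic: (x + 6)(x - 5)
Result: (x - 5)(x + 6)(x - 5)


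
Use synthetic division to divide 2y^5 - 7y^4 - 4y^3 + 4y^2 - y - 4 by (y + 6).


Synthetic division with c = -6. Coefficients: 2, -7, -4, 4, -1, -4
Bring down 2.
  2 * -6 = -12; -12 - 7 = -19
  -19 * -6 = 114; 114 - 4 = 110
  110 * -6 = -660; -660 + 4 = -656
  -656 * -6 = 3936; 3936 - 1 = 3935
  3935 * -6 = -23610; -23610 - 4 = -23614
Quotient: 2y^4 - 19y^3 + 110y^2 - 656y + 3935, Remainder: -23614


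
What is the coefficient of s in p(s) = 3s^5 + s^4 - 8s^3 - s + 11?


Read off the coefficient of s: -1


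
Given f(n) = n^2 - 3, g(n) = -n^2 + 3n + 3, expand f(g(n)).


Substitute g(n) into f:
f(g(n)) = 1*(-n^2 + 3n + 3)^2 + (-3)
(-n^2 + 3n + 3)^2 = n^4 - 6n^3 + 3n^2 + 18n + 9
Expand and combine: n^4 - 6n^3 + 3n^2 + 18n + 6


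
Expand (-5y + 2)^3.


Expand (-5y + 2)^3 by repeated multiplication:
  (-5y + 2)^2 = 25y^2 - 20y + 4
= -125y^3 + 150y^2 - 60y + 8


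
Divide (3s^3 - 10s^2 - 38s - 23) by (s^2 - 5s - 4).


(3s^3 - 10s^2 - 38s - 23) / (s^2 - 5s - 4)
Step 1: 3s * (s^2 - 5s - 4) = 3s^3 - 15s^2 - 12s; subtract.
Step 2: 5 * (s^2 - 5s - 4) = 5s^2 - 25s - 20; subtract.
Quotient: 3s + 5, Remainder: -s - 3


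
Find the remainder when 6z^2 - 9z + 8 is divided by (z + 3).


By the Remainder Theorem, the remainder equals p(-3):
  6*(-3)^2 = 54
  -9*(-3)^1 = 27
  constant: 8
Sum: 54 + 27 + 8 = 89


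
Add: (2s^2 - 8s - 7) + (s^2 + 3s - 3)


Align terms by degree and add:
  2s^2 - 8s - 7
+ s^2 + 3s - 3
= 3s^2 - 5s - 10


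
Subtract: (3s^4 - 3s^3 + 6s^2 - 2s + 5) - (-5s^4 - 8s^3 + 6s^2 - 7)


Distribute the minus sign:
  (3s^4 - 3s^3 + 6s^2 - 2s + 5)
- (-5s^4 - 8s^3 + 6s^2 - 7)
Negate second polynomial: 5s^4 + 8s^3 - 6s^2 + 7
Add: 8s^4 + 5s^3 - 2s + 12


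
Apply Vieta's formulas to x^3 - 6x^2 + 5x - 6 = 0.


Monic cubic x^3+bx^2+cx+d=0: sum=-b, pairwise sum=c, product=-d.
b=-6, c=5, d=-6
r1+r2+r3 = 6
r1r2+r1r3+r2r3 = 5
r1r2r3 = 6


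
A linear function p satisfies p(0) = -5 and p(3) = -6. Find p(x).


p(x) = mx + b. Using p(0)=-5, p(3)=-6:
m = (-5 + 6)/(0 - 3) = 1/-3 = -1/3
b = -5 - m*(0) = -5 = -5
p(x) = -(1/3)x - 5


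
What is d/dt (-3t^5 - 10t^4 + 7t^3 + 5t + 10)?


Apply the power rule term by term:
  d/dt(-3t^5) = -15t^4
  d/dt(-10t^4) = -40t^3
  d/dt(7t^3) = 21t^2
  d/dt(5t) = 5
  d/dt(10) = 0
p'(t) = -15t^4 - 40t^3 + 21t^2 + 5


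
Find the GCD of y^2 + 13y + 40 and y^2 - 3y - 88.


Factor each:
  y^2 + 13y + 40 = (y + 8)(y + 5)
  y^2 - 3y - 88 = (y + 8)(y - 11)
Common monic factor: y + 8


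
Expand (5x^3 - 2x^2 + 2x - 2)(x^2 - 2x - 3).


Distribute each term of the first polynomial:
  (5x^3)(x^2 - 2x - 3) = 5x^5 - 10x^4 - 15x^3
  (-2x^2)(x^2 - 2x - 3) = -2x^4 + 4x^3 + 6x^2
  (2x)(x^2 - 2x - 3) = 2x^3 - 4x^2 - 6x
  (-2)(x^2 - 2x - 3) = -2x^2 + 4x + 6
Sum: 5x^5 - 12x^4 - 9x^3 - 2x + 6


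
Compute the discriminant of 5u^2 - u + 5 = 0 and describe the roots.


D = b^2 - 4ac = (-1)^2 - 4(5)(5) = 1 - 100 = -99
Since D < 0: two complex conjugate roots (no real roots)


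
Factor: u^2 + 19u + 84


Roots satisfy r1 + r2 = -b/a = -19 and r1*r2 = c/a = 84.
So r1 = -12, r2 = -7.
u^2 + 19u + 84 = (u - r1)(u - r2) = (u + 12)(u + 7)


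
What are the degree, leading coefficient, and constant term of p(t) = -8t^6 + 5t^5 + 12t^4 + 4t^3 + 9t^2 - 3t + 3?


Highest power of t is 6, with coefficient -8. Constant term is 3.
Degree = 6, leading coefficient = -8, constant term = 3


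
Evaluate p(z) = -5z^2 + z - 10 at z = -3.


Using direct substitution:
  -5 * (-3)^2 = -45
  1 * (-3)^1 = -3
  constant: -10
Sum = -45 - 3 - 10 = -58


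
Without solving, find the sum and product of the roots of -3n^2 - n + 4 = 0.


For an^2+bn+c=0: sum = -b/a, product = c/a.
a=-3, b=-1, c=4
Sum = -(-1)/-3 = -1/3
Product = (4)/-3 = -4/3


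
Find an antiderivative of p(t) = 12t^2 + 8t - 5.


Reverse power rule on each term:
  ∫ 12t^2 dt = 4t^3
  ∫ 8t dt = 4t^2
  ∫ -5 dt = -5t
F(t) = 4t^3 + 4t^2 - 5t + C


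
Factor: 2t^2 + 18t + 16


Roots satisfy r1 + r2 = -b/a = -9 and r1*r2 = c/a = 8.
So r1 = -1, r2 = -8.
2t^2 + 18t + 16 = 2(t - r1)(t - r2) = 2(t + 1)(t + 8)


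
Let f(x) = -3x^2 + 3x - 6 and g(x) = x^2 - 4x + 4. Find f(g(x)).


Substitute g(x) into f:
f(g(x)) = -3*(x^2 - 4x + 4)^2 + 3*(x^2 - 4x + 4) + (-6)
(x^2 - 4x + 4)^2 = x^4 - 8x^3 + 24x^2 - 32x + 16
Expand and combine: -3x^4 + 24x^3 - 69x^2 + 84x - 42


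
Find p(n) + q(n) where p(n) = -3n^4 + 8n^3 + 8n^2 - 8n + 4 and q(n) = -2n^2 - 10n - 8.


Align terms by degree and add:
  -3n^4 + 8n^3 + 8n^2 - 8n + 4
  -2n^2 - 10n - 8
= -3n^4 + 8n^3 + 6n^2 - 18n - 4


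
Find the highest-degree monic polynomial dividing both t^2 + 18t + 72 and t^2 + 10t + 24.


Factor each:
  t^2 + 18t + 72 = (t + 6)(t + 12)
  t^2 + 10t + 24 = (t + 6)(t + 4)
Common monic factor: t + 6


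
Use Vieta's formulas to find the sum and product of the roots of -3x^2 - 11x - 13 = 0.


For ax^2+bx+c=0: sum = -b/a, product = c/a.
a=-3, b=-11, c=-13
Sum = -(-11)/-3 = -11/3
Product = (-13)/-3 = 13/3


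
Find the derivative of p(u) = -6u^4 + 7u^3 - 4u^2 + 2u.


Apply the power rule term by term:
  d/du(-6u^4) = -24u^3
  d/du(7u^3) = 21u^2
  d/du(-4u^2) = -8u
  d/du(2u) = 2
p'(u) = -24u^3 + 21u^2 - 8u + 2


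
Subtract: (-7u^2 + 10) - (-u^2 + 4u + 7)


Distribute the minus sign:
  (-7u^2 + 10)
- (-u^2 + 4u + 7)
Negate second polynomial: u^2 - 4u - 7
Add: -6u^2 - 4u + 3


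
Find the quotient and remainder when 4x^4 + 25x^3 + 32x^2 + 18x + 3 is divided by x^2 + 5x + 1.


(4x^4 + 25x^3 + 32x^2 + 18x + 3) / (x^2 + 5x + 1)
Step 1: 4x^2 * (x^2 + 5x + 1) = 4x^4 + 20x^3 + 4x^2; subtract.
Step 2: 5x * (x^2 + 5x + 1) = 5x^3 + 25x^2 + 5x; subtract.
Step 3: 3 * (x^2 + 5x + 1) = 3x^2 + 15x + 3; subtract.
Quotient: 4x^2 + 5x + 3, Remainder: -2x


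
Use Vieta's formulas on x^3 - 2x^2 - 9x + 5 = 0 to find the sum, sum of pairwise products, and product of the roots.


Monic cubic x^3+bx^2+cx+d=0: sum=-b, pairwise sum=c, product=-d.
b=-2, c=-9, d=5
r1+r2+r3 = 2
r1r2+r1r3+r2r3 = -9
r1r2r3 = -5


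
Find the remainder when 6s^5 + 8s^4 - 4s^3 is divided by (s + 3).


By the Remainder Theorem, the remainder equals p(-3):
  6*(-3)^5 = -1458
  8*(-3)^4 = 648
  -4*(-3)^3 = 108
  0*(-3)^2 = 0
  0*(-3)^1 = 0
  constant: 0
Sum: -1458 + 648 + 108 + 0 + 0 + 0 = -702


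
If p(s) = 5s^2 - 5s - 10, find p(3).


Using direct substitution:
  5 * (3)^2 = 45
  -5 * (3)^1 = -15
  constant: -10
Sum = 45 - 15 - 10 = 20


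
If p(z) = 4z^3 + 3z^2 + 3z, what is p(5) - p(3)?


p(5) = 590
p(3) = 144
p(5) - p(3) = 590 - 144 = 446


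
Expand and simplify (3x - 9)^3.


Expand (3x - 9)^3 by repeated multiplication:
  (3x - 9)^2 = 9x^2 - 54x + 81
= 27x^3 - 243x^2 + 729x - 729


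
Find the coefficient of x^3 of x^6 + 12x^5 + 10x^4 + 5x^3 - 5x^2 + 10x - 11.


Read off the coefficient of x^3: 5


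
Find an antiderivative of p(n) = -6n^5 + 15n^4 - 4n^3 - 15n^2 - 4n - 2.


Reverse power rule on each term:
  ∫ -6n^5 dn = -n^6
  ∫ 15n^4 dn = 3n^5
  ∫ -4n^3 dn = -n^4
  ∫ -15n^2 dn = -5n^3
  ∫ -4n dn = -2n^2
  ∫ -2 dn = -2n
F(n) = -n^6 + 3n^5 - n^4 - 5n^3 - 2n^2 - 2n + C


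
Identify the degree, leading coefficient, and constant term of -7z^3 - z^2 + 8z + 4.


Highest power of z is 3, with coefficient -7. Constant term is 4.
Degree = 3, leading coefficient = -7, constant term = 4


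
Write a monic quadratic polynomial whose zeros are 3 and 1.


p(n) = (n - 3)(n - 1)
Expand: n^2 - 4n + 3


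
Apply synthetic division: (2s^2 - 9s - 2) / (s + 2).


Synthetic division with c = -2. Coefficients: 2, -9, -2
Bring down 2.
  2 * -2 = -4; -4 - 9 = -13
  -13 * -2 = 26; 26 - 2 = 24
Quotient: 2s - 13, Remainder: 24


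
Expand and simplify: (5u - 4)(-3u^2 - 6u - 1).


Distribute each term of the first polynomial:
  (5u)(-3u^2 - 6u - 1) = -15u^3 - 30u^2 - 5u
  (-4)(-3u^2 - 6u - 1) = 12u^2 + 24u + 4
Sum: -15u^3 - 18u^2 + 19u + 4


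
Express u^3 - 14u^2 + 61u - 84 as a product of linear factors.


Try integer roots (divisors of -84). u=7: p(7)=0.
Divide out (u - 7): quotient is u^2 - 7u + 12.
Factor the quadratic: (u - 4)(u - 3)
Result: (u - 7)(u - 4)(u - 3)


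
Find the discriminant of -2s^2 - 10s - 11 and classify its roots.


D = b^2 - 4ac = (-10)^2 - 4(-2)(-11) = 100 - 88 = 12
Since D > 0: two distinct irrational roots


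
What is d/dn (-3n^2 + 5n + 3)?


Apply the power rule term by term:
  d/dn(-3n^2) = -6n
  d/dn(5n) = 5
  d/dn(3) = 0
p'(n) = -6n + 5


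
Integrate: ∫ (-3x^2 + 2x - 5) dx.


Reverse power rule on each term:
  ∫ -3x^2 dx = -x^3
  ∫ 2x dx = x^2
  ∫ -5 dx = -5x
F(x) = -x^3 + x^2 - 5x + C


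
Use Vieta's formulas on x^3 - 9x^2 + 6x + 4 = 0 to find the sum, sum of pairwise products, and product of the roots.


Monic cubic x^3+bx^2+cx+d=0: sum=-b, pairwise sum=c, product=-d.
b=-9, c=6, d=4
r1+r2+r3 = 9
r1r2+r1r3+r2r3 = 6
r1r2r3 = -4


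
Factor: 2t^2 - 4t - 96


Roots satisfy r1 + r2 = -b/a = 2 and r1*r2 = c/a = -48.
So r1 = -6, r2 = 8.
2t^2 - 4t - 96 = 2(t - r1)(t - r2) = 2(t + 6)(t - 8)


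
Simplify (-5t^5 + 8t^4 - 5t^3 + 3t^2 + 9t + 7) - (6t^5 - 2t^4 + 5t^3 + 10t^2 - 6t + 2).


Distribute the minus sign:
  (-5t^5 + 8t^4 - 5t^3 + 3t^2 + 9t + 7)
- (6t^5 - 2t^4 + 5t^3 + 10t^2 - 6t + 2)
Negate second polynomial: -6t^5 + 2t^4 - 5t^3 - 10t^2 + 6t - 2
Add: -11t^5 + 10t^4 - 10t^3 - 7t^2 + 15t + 5


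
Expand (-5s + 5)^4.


Expand (-5s + 5)^4 by repeated multiplication:
  (-5s + 5)^2 = 25s^2 - 50s + 25
  (-5s + 5)^3 = -125s^3 + 375s^2 - 375s + 125
= 625s^4 - 2500s^3 + 3750s^2 - 2500s + 625


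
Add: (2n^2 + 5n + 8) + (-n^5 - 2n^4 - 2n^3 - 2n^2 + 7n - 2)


Align terms by degree and add:
  2n^2 + 5n + 8
  -n^5 - 2n^4 - 2n^3 - 2n^2 + 7n - 2
= -n^5 - 2n^4 - 2n^3 + 12n + 6


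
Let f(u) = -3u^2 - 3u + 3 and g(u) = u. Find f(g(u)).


Substitute g(u) into f:
f(g(u)) = -3*(u)^2 + (-3)*(u) + 3
(u)^2 = u^2
Expand and combine: -3u^2 - 3u + 3


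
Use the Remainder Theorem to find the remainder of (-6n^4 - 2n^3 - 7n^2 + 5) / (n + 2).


By the Remainder Theorem, the remainder equals p(-2):
  -6*(-2)^4 = -96
  -2*(-2)^3 = 16
  -7*(-2)^2 = -28
  0*(-2)^1 = 0
  constant: 5
Sum: -96 + 16 - 28 + 0 + 5 = -103


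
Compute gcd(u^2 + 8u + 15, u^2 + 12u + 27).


Factor each:
  u^2 + 8u + 15 = (u + 3)(u + 5)
  u^2 + 12u + 27 = (u + 3)(u + 9)
Common monic factor: u + 3


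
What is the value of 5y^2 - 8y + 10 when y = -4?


Using direct substitution:
  5 * (-4)^2 = 80
  -8 * (-4)^1 = 32
  constant: 10
Sum = 80 + 32 + 10 = 122


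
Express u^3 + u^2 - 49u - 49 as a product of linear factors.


Try integer roots (divisors of -49). u=-7: p(-7)=0.
Divide out (u + 7): quotient is u^2 - 6u - 7.
Factor the quadratic: (u - 7)(u + 1)
Result: (u + 7)(u - 7)(u + 1)


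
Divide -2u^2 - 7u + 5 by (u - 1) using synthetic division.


Synthetic division with c = 1. Coefficients: -2, -7, 5
Bring down -2.
  -2 * 1 = -2; -2 - 7 = -9
  -9 * 1 = -9; -9 + 5 = -4
Quotient: -2u - 9, Remainder: -4


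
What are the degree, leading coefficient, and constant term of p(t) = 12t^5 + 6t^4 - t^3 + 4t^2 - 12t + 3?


Highest power of t is 5, with coefficient 12. Constant term is 3.
Degree = 5, leading coefficient = 12, constant term = 3


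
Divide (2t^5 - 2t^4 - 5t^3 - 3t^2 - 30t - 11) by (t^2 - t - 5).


(2t^5 - 2t^4 - 5t^3 - 3t^2 - 30t - 11) / (t^2 - t - 5)
Step 1: 2t^3 * (t^2 - t - 5) = 2t^5 - 2t^4 - 10t^3; subtract.
Step 2: 0 * (t^2 - t - 5) = 0; subtract.
Step 3: 5t * (t^2 - t - 5) = 5t^3 - 5t^2 - 25t; subtract.
Step 4: 2 * (t^2 - t - 5) = 2t^2 - 2t - 10; subtract.
Quotient: 2t^3 + 5t + 2, Remainder: -3t - 1


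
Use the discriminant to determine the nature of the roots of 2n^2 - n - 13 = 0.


D = b^2 - 4ac = (-1)^2 - 4(2)(-13) = 1 + 104 = 105
Since D > 0: two distinct irrational roots


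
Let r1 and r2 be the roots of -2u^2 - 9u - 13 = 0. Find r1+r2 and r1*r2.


For au^2+bu+c=0: sum = -b/a, product = c/a.
a=-2, b=-9, c=-13
Sum = -(-9)/-2 = -9/2
Product = (-13)/-2 = 13/2


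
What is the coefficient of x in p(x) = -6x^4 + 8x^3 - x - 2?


Read off the coefficient of x: -1


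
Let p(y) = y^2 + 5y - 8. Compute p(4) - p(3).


p(4) = 28
p(3) = 16
p(4) - p(3) = 28 - 16 = 12


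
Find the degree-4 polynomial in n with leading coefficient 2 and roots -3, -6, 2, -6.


p(n) = 2(n + 3)(n + 6)(n - 2)(n + 6)
Expand: 2n^4 + 26n^3 + 84n^2 - 72n - 432


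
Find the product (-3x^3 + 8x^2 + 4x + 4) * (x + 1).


Distribute each term of the first polynomial:
  (-3x^3)(x + 1) = -3x^4 - 3x^3
  (8x^2)(x + 1) = 8x^3 + 8x^2
  (4x)(x + 1) = 4x^2 + 4x
  (4)(x + 1) = 4x + 4
Sum: -3x^4 + 5x^3 + 12x^2 + 8x + 4


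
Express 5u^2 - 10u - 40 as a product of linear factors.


Roots satisfy r1 + r2 = -b/a = 2 and r1*r2 = c/a = -8.
So r1 = 4, r2 = -2.
5u^2 - 10u - 40 = 5(u - r1)(u - r2) = 5(u - 4)(u + 2)


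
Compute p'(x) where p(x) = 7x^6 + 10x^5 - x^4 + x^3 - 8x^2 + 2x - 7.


Apply the power rule term by term:
  d/dx(7x^6) = 42x^5
  d/dx(10x^5) = 50x^4
  d/dx(-x^4) = -4x^3
  d/dx(x^3) = 3x^2
  d/dx(-8x^2) = -16x
  d/dx(2x) = 2
  d/dx(-7) = 0
p'(x) = 42x^5 + 50x^4 - 4x^3 + 3x^2 - 16x + 2


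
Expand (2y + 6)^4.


Expand (2y + 6)^4 by repeated multiplication:
  (2y + 6)^2 = 4y^2 + 24y + 36
  (2y + 6)^3 = 8y^3 + 72y^2 + 216y + 216
= 16y^4 + 192y^3 + 864y^2 + 1728y + 1296


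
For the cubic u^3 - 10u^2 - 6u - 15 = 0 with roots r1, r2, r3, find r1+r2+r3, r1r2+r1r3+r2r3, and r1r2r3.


Monic cubic u^3+bu^2+cu+d=0: sum=-b, pairwise sum=c, product=-d.
b=-10, c=-6, d=-15
r1+r2+r3 = 10
r1r2+r1r3+r2r3 = -6
r1r2r3 = 15


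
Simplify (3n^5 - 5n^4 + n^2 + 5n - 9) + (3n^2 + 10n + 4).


Align terms by degree and add:
  3n^5 - 5n^4 + n^2 + 5n - 9
+ 3n^2 + 10n + 4
= 3n^5 - 5n^4 + 4n^2 + 15n - 5


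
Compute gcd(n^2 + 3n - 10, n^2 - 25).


Factor each:
  n^2 + 3n - 10 = (n + 5)(n - 2)
  n^2 - 25 = (n + 5)(n - 5)
Common monic factor: n + 5


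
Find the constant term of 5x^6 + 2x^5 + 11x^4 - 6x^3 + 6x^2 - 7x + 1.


Read off the constant term: 1


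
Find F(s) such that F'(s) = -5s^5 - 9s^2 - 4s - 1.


Reverse power rule on each term:
  ∫ -5s^5 ds = -(5/6)s^6
  ∫ -9s^2 ds = -3s^3
  ∫ -4s ds = -2s^2
  ∫ -1 ds = -s
F(s) = -(5/6)s^6 - 3s^3 - 2s^2 - s + C
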